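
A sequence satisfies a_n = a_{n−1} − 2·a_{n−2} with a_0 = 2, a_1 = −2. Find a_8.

With companion matrix A = [[1, −2], [1, 0]], [a_n, a_{n−1}]ᵀ = A·[a_{n−1}, a_{n−2}]ᵀ, so [a_8, a_7]ᵀ = A^7·[a_1, a_0]ᵀ.
A^7 = [[−3, −14], [7, −10]], giving [a_8, a_7]ᵀ = [[−22], [−34]].

−22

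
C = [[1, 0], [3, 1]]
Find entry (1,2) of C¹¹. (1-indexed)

0

C = I + N where N = [[0, 0], [3, 0]] is strictly lower-triangular, so N² = 0.
(I + N)¹¹ = I + 11·N = [[1, 0], [33, 1]].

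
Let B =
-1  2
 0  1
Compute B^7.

B² = I (check: tr B = 0 and det B = -1), so B^7 = B since 7 is odd.

[[-1, 2], [0, 1]]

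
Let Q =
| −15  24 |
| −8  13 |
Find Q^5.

tr Q = −2 and det Q = −3, so the characteristic polynomial is λ² − (−2)λ + (−3) with roots 1 and −3.
Eigenvectors give P = [[−3, 2], [−2, 1]] with P⁻¹ = [[1, −2], [2, −3]], and Q = P·diag(1, −3)·P⁻¹.
Then Q^5 = P·diag(1, −243)·P⁻¹ = [[−3, −486], [−2, −243]] · [[1, −2], [2, −3]] = [[−975, 1464], [−488, 733]].

[[−975, 1464], [−488, 733]]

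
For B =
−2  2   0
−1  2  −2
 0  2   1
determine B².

[[2, 0, −4], [0, −2, −6], [−2, 6, −3]]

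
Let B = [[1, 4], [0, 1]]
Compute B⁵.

[[1, 20], [0, 1]]

B = I + N where N = [[0, 4], [0, 0]] is strictly upper-triangular, so N² = 0.
(I + N)⁵ = I + 5·N = [[1, 20], [0, 1]].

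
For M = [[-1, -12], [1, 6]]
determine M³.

tr M = 5 and det M = 6, so the characteristic polynomial is λ² − (5)λ + (6) with roots 2 and 3.
Eigenvectors give P = [[4, -3], [-1, 1]] with P⁻¹ = [[1, 3], [1, 4]], and M = P·diag(2, 3)·P⁻¹.
Then M³ = P·diag(8, 27)·P⁻¹ = [[32, -81], [-8, 27]] · [[1, 3], [1, 4]] = [[-49, -228], [19, 84]].

[[-49, -228], [19, 84]]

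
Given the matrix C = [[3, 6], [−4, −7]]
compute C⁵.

tr C = −4 and det C = 3, so the characteristic polynomial is λ² − (−4)λ + (3) with roots −1 and −3.
Eigenvectors give P = [[3, −1], [−2, 1]] with P⁻¹ = [[1, 1], [2, 3]], and C = P·diag(−1, −3)·P⁻¹.
Then C⁵ = P·diag(−1, −243)·P⁻¹ = [[−3, 243], [2, −243]] · [[1, 1], [2, 3]] = [[483, 726], [−484, −727]].

[[483, 726], [−484, −727]]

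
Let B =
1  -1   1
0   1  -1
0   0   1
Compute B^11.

[[1, -11, 66], [0, 1, -11], [0, 0, 1]]

B = I + N where N = [[0, -1, 1], [0, 0, -1], [0, 0, 0]] is strictly upper-triangular, so N^3 = 0.
(I + N)^11 = I + 11·N + 55·N^2 = [[1, -11, 66], [0, 1, -11], [0, 0, 1]].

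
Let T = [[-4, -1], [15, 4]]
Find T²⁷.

[[-4, -1], [15, 4]]

T² = I (check: tr T = 0 and det T = -1), so T²⁷ = T since 27 is odd.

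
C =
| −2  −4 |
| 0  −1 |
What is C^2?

[[4, 12], [0, 1]]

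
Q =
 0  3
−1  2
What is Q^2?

[[−3, 6], [−2, 1]]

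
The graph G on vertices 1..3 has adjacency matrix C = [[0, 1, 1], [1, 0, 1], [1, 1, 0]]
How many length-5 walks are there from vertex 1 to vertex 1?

10

The number of length-5 walks from vertex 1 to vertex 1 is entry (1,1) of C^5, where C is the adjacency matrix.
C^2 = [[2, 1, 1], [1, 2, 1], [1, 1, 2]]
C^3 = [[2, 3, 3], [3, 2, 3], [3, 3, 2]]
C^4 = [[6, 5, 5], [5, 6, 5], [5, 5, 6]]
C^5 = [[10, 11, 11], [11, 10, 11], [11, 11, 10]]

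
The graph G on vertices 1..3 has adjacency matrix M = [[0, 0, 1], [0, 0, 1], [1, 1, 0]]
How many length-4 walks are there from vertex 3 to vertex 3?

4

The number of length-4 walks from vertex 3 to vertex 3 is entry (3,3) of M⁴, where M is the adjacency matrix.
M² = [[1, 1, 0], [1, 1, 0], [0, 0, 2]]
M³ = [[0, 0, 2], [0, 0, 2], [2, 2, 0]]
M⁴ = [[2, 2, 0], [2, 2, 0], [0, 0, 4]]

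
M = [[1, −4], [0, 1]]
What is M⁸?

M = I + N where N = [[0, −4], [0, 0]] is strictly upper-triangular, so N² = 0.
(I + N)⁸ = I + 8·N = [[1, −32], [0, 1]].

[[1, −32], [0, 1]]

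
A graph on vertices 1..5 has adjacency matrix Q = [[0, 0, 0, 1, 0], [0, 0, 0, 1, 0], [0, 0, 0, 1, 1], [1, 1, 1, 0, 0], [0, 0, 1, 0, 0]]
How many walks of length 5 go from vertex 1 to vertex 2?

The number of length-5 walks from vertex 1 to vertex 2 is entry (1,2) of Q^5, where Q is the adjacency matrix.
Q^2 = [[1, 1, 1, 0, 0], [1, 1, 1, 0, 0], [1, 1, 2, 0, 0], [0, 0, 0, 3, 1], [0, 0, 0, 1, 1]]
Q^3 = [[0, 0, 0, 3, 1], [0, 0, 0, 3, 1], [0, 0, 0, 4, 2], [3, 3, 4, 0, 0], [1, 1, 2, 0, 0]]
Q^4 = [[3, 3, 4, 0, 0], [3, 3, 4, 0, 0], [4, 4, 6, 0, 0], [0, 0, 0, 10, 4], [0, 0, 0, 4, 2]]
Q^5 = [[0, 0, 0, 10, 4], [0, 0, 0, 10, 4], [0, 0, 0, 14, 6], [10, 10, 14, 0, 0], [4, 4, 6, 0, 0]]

0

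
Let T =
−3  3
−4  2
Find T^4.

T^2 = [[−3, −3], [4, −8]]
T^3 = [[21, −15], [20, −4]]
T^4 = [[−3, 33], [−44, 52]]

[[−3, 33], [−44, 52]]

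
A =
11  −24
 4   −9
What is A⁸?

tr A = 2 and det A = −3, so the characteristic polynomial is λ² − (2)λ + (−3) with roots −1 and 3.
Eigenvectors give P = [[−2, 3], [−1, 1]] with P⁻¹ = [[1, −3], [1, −2]], and A = P·diag(−1, 3)·P⁻¹.
Then A⁸ = P·diag(1, 6561)·P⁻¹ = [[−2, 19683], [−1, 6561]] · [[1, −3], [1, −2]] = [[19681, −39360], [6560, −13119]].

[[19681, −39360], [6560, −13119]]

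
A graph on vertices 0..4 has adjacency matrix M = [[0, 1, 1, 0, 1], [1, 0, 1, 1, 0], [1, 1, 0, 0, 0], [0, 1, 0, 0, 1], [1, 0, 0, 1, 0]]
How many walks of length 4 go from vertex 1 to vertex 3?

3

The number of length-4 walks from vertex 1 to vertex 3 is entry (1,3) of M^4, where M is the adjacency matrix.
M^2 = [[3, 1, 1, 2, 0], [1, 3, 1, 0, 2], [1, 1, 2, 1, 1], [2, 0, 1, 2, 0], [0, 2, 1, 0, 2]]
M^3 = [[2, 6, 4, 1, 5], [6, 2, 4, 5, 1], [4, 4, 2, 2, 2], [1, 5, 2, 0, 4], [5, 1, 2, 4, 0]]
M^4 = [[15, 7, 8, 11, 3], [7, 15, 8, 3, 11], [8, 8, 8, 6, 6], [11, 3, 6, 9, 1], [3, 11, 6, 1, 9]]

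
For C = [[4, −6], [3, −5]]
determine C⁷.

[[130, −258], [129, −257]]

tr C = −1 and det C = −2, so the characteristic polynomial is λ² − (−1)λ + (−2) with roots 1 and −2.
Eigenvectors give P = [[2, −1], [1, −1]] with P⁻¹ = [[1, −1], [1, −2]], and C = P·diag(1, −2)·P⁻¹.
Then C⁷ = P·diag(1, −128)·P⁻¹ = [[2, 128], [1, 128]] · [[1, −1], [1, −2]] = [[130, −258], [129, −257]].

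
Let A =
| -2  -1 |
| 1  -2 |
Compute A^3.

[[-2, -11], [11, -2]]

A^2 = [[3, 4], [-4, 3]]
A^3 = [[-2, -11], [11, -2]]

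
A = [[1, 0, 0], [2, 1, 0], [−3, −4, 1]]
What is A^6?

A = I + N where N = [[0, 0, 0], [2, 0, 0], [−3, −4, 0]] is strictly lower-triangular, so N^3 = 0.
(I + N)^6 = I + 6·N + 15·N^2 = [[1, 0, 0], [12, 1, 0], [−138, −24, 1]].

[[1, 0, 0], [12, 1, 0], [−138, −24, 1]]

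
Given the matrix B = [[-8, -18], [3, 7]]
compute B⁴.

tr B = -1 and det B = -2, so the characteristic polynomial is λ² − (-1)λ + (-2) with roots 1 and -2.
Eigenvectors give P = [[2, -3], [-1, 1]] with P⁻¹ = [[-1, -3], [-1, -2]], and B = P·diag(1, -2)·P⁻¹.
Then B⁴ = P·diag(1, 16)·P⁻¹ = [[2, -48], [-1, 16]] · [[-1, -3], [-1, -2]] = [[46, 90], [-15, -29]].

[[46, 90], [-15, -29]]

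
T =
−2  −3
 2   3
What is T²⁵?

T² = T (a projection; rank 1, trace 1), so T²⁵ = T.

[[−2, −3], [2, 3]]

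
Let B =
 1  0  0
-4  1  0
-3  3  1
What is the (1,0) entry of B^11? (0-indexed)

-44

B = I + N where N = [[0, 0, 0], [-4, 0, 0], [-3, 3, 0]] is strictly lower-triangular, so N^3 = 0.
(I + N)^11 = I + 11·N + 55·N^2 = [[1, 0, 0], [-44, 1, 0], [-693, 33, 1]].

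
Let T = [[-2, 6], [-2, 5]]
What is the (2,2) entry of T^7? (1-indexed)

tr T = 3 and det T = 2, so the characteristic polynomial is λ² − (3)λ + (2) with roots 2 and 1.
Eigenvectors give P = [[-3, 2], [-2, 1]] with P⁻¹ = [[1, -2], [2, -3]], and T = P·diag(2, 1)·P⁻¹.
Then T^7 = P·diag(128, 1)·P⁻¹ = [[-384, 2], [-256, 1]] · [[1, -2], [2, -3]] = [[-380, 762], [-254, 509]].

509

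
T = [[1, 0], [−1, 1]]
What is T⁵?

T = I + N where N = [[0, 0], [−1, 0]] is strictly lower-triangular, so N² = 0.
(I + N)⁵ = I + 5·N = [[1, 0], [−5, 1]].

[[1, 0], [−5, 1]]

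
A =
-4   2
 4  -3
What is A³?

A² = [[24, -14], [-28, 17]]
A³ = [[-152, 90], [180, -107]]

[[-152, 90], [180, -107]]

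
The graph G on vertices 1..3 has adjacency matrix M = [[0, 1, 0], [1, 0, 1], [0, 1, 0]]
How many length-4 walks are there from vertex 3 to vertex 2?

The number of length-4 walks from vertex 3 to vertex 2 is entry (3,2) of M⁴, where M is the adjacency matrix.
M² = [[1, 0, 1], [0, 2, 0], [1, 0, 1]]
M³ = [[0, 2, 0], [2, 0, 2], [0, 2, 0]]
M⁴ = [[2, 0, 2], [0, 4, 0], [2, 0, 2]]

0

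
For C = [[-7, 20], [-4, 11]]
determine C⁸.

[[-26239, 65600], [-13120, 32801]]

tr C = 4 and det C = 3, so the characteristic polynomial is λ² − (4)λ + (3) with roots 1 and 3.
Eigenvectors give P = [[5, 2], [2, 1]] with P⁻¹ = [[1, -2], [-2, 5]], and C = P·diag(1, 3)·P⁻¹.
Then C⁸ = P·diag(1, 6561)·P⁻¹ = [[5, 13122], [2, 6561]] · [[1, -2], [-2, 5]] = [[-26239, 65600], [-13120, 32801]].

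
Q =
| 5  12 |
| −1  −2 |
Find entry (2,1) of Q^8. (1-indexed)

tr Q = 3 and det Q = 2, so the characteristic polynomial is λ² − (3)λ + (2) with roots 1 and 2.
Eigenvectors give P = [[−3, −4], [1, 1]] with P⁻¹ = [[1, 4], [−1, −3]], and Q = P·diag(1, 2)·P⁻¹.
Then Q^8 = P·diag(1, 256)·P⁻¹ = [[−3, −1024], [1, 256]] · [[1, 4], [−1, −3]] = [[1021, 3060], [−255, −764]].

−255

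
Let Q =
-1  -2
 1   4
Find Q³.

Q² = [[-1, -6], [3, 14]]
Q³ = [[-5, -22], [11, 50]]

[[-5, -22], [11, 50]]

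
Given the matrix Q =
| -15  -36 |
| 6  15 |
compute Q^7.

tr Q = 0 and det Q = -9, so the characteristic polynomial is λ² − (0)λ + (-9) with roots 3 and -3.
Eigenvectors give P = [[-2, -3], [1, 1]] with P⁻¹ = [[1, 3], [-1, -2]], and Q = P·diag(3, -3)·P⁻¹.
Then Q^7 = P·diag(2187, -2187)·P⁻¹ = [[-4374, 6561], [2187, -2187]] · [[1, 3], [-1, -2]] = [[-10935, -26244], [4374, 10935]].

[[-10935, -26244], [4374, 10935]]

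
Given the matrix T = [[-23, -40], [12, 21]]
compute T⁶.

[[4369, 7280], [-2184, -3639]]

tr T = -2 and det T = -3, so the characteristic polynomial is λ² − (-2)λ + (-3) with roots -3 and 1.
Eigenvectors give P = [[-2, -5], [1, 3]] with P⁻¹ = [[-3, -5], [1, 2]], and T = P·diag(-3, 1)·P⁻¹.
Then T⁶ = P·diag(729, 1)·P⁻¹ = [[-1458, -5], [729, 3]] · [[-3, -5], [1, 2]] = [[4369, 7280], [-2184, -3639]].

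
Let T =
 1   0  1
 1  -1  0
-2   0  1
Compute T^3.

[[-5, 0, 1], [-1, -1, 1], [-2, 0, -5]]

T^2 = [[-1, 0, 2], [0, 1, 1], [-4, 0, -1]]
T^3 = [[-5, 0, 1], [-1, -1, 1], [-2, 0, -5]]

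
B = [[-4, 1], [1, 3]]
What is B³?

B² = [[17, -1], [-1, 10]]
B³ = [[-69, 14], [14, 29]]

[[-69, 14], [14, 29]]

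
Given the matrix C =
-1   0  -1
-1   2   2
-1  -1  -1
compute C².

[[2, 1, 2], [-3, 2, 3], [3, -1, 0]]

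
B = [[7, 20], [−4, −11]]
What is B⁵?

[[967, 2420], [−484, −1211]]

tr B = −4 and det B = 3, so the characteristic polynomial is λ² − (−4)λ + (3) with roots −1 and −3.
Eigenvectors give P = [[−5, 2], [2, −1]] with P⁻¹ = [[−1, −2], [−2, −5]], and B = P·diag(−1, −3)·P⁻¹.
Then B⁵ = P·diag(−1, −243)·P⁻¹ = [[5, −486], [−2, 243]] · [[−1, −2], [−2, −5]] = [[967, 2420], [−484, −1211]].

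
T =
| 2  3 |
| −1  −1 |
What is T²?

[[1, 3], [−1, −2]]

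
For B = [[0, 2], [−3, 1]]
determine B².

[[−6, 2], [−3, −5]]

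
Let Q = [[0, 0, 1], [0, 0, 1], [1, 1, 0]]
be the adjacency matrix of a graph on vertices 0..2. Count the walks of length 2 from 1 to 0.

The number of length-2 walks from vertex 1 to vertex 0 is entry (1,0) of Q², where Q is the adjacency matrix.
Q² = [[1, 1, 0], [1, 1, 0], [0, 0, 2]]

1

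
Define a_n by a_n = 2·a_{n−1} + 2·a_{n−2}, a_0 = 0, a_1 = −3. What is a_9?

−7344

With companion matrix T = [[2, 2], [1, 0]], [a_n, a_{n−1}]ᵀ = T·[a_{n−1}, a_{n−2}]ᵀ, so [a_9, a_8]ᵀ = T⁸·[a_1, a_0]ᵀ.
T⁸ = [[2448, 1792], [896, 656]], giving [a_9, a_8]ᵀ = [[−7344], [−2688]].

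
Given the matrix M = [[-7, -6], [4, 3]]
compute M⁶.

tr M = -4 and det M = 3, so the characteristic polynomial is λ² − (-4)λ + (3) with roots -1 and -3.
Eigenvectors give P = [[-1, -3], [1, 2]] with P⁻¹ = [[2, 3], [-1, -1]], and M = P·diag(-1, -3)·P⁻¹.
Then M⁶ = P·diag(1, 729)·P⁻¹ = [[-1, -2187], [1, 1458]] · [[2, 3], [-1, -1]] = [[2185, 2184], [-1456, -1455]].

[[2185, 2184], [-1456, -1455]]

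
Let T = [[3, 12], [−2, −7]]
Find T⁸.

[[−13119, −39360], [6560, 19681]]

tr T = −4 and det T = 3, so the characteristic polynomial is λ² − (−4)λ + (3) with roots −1 and −3.
Eigenvectors give P = [[3, 2], [−1, −1]] with P⁻¹ = [[1, 2], [−1, −3]], and T = P·diag(−1, −3)·P⁻¹.
Then T⁸ = P·diag(1, 6561)·P⁻¹ = [[3, 13122], [−1, −6561]] · [[1, 2], [−1, −3]] = [[−13119, −39360], [6560, 19681]].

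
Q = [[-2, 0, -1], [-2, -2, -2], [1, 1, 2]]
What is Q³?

Q² = [[3, -1, 0], [6, 2, 2], [-2, 0, 1]]
Q³ = [[-4, 2, -1], [-14, -2, -6], [5, 1, 4]]

[[-4, 2, -1], [-14, -2, -6], [5, 1, 4]]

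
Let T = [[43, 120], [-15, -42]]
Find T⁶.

tr T = 1 and det T = -6, so the characteristic polynomial is λ² − (1)λ + (-6) with roots -2 and 3.
Eigenvectors give P = [[8, -3], [-3, 1]] with P⁻¹ = [[-1, -3], [-3, -8]], and T = P·diag(-2, 3)·P⁻¹.
Then T⁶ = P·diag(64, 729)·P⁻¹ = [[512, -2187], [-192, 729]] · [[-1, -3], [-3, -8]] = [[6049, 15960], [-1995, -5256]].

[[6049, 15960], [-1995, -5256]]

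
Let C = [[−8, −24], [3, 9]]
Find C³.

C² = C (a projection; rank 1, trace 1), so C³ = C.

[[−8, −24], [3, 9]]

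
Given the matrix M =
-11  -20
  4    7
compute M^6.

tr M = -4 and det M = 3, so the characteristic polynomial is λ² − (-4)λ + (3) with roots -3 and -1.
Eigenvectors give P = [[-5, 2], [2, -1]] with P⁻¹ = [[-1, -2], [-2, -5]], and M = P·diag(-3, -1)·P⁻¹.
Then M^6 = P·diag(729, 1)·P⁻¹ = [[-3645, 2], [1458, -1]] · [[-1, -2], [-2, -5]] = [[3641, 7280], [-1456, -2911]].

[[3641, 7280], [-1456, -2911]]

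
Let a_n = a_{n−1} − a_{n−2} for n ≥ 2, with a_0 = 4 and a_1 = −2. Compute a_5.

6

With companion matrix Q = [[1, −1], [1, 0]], [a_n, a_{n−1}]ᵀ = Q·[a_{n−1}, a_{n−2}]ᵀ, so [a_5, a_4]ᵀ = Q^4·[a_1, a_0]ᵀ.
Q^4 = [[−1, 1], [−1, 0]], giving [a_5, a_4]ᵀ = [[6], [2]].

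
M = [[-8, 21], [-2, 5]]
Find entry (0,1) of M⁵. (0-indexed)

651

tr M = -3 and det M = 2, so the characteristic polynomial is λ² − (-3)λ + (2) with roots -2 and -1.
Eigenvectors give P = [[7, -3], [2, -1]] with P⁻¹ = [[1, -3], [2, -7]], and M = P·diag(-2, -1)·P⁻¹.
Then M⁵ = P·diag(-32, -1)·P⁻¹ = [[-224, 3], [-64, 1]] · [[1, -3], [2, -7]] = [[-218, 651], [-62, 185]].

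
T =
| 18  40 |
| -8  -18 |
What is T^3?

tr T = 0 and det T = -4, so the characteristic polynomial is λ² − (0)λ + (-4) with roots -2 and 2.
Eigenvectors give P = [[-2, 5], [1, -2]] with P⁻¹ = [[2, 5], [1, 2]], and T = P·diag(-2, 2)·P⁻¹.
Then T^3 = P·diag(-8, 8)·P⁻¹ = [[16, 40], [-8, -16]] · [[2, 5], [1, 2]] = [[72, 160], [-32, -72]].

[[72, 160], [-32, -72]]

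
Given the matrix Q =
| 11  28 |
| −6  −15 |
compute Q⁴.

[[−479, −1120], [240, 561]]

tr Q = −4 and det Q = 3, so the characteristic polynomial is λ² − (−4)λ + (3) with roots −3 and −1.
Eigenvectors give P = [[−2, 7], [1, −3]] with P⁻¹ = [[3, 7], [1, 2]], and Q = P·diag(−3, −1)·P⁻¹.
Then Q⁴ = P·diag(81, 1)·P⁻¹ = [[−162, 7], [81, −3]] · [[3, 7], [1, 2]] = [[−479, −1120], [240, 561]].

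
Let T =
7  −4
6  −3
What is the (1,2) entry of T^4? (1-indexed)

tr T = 4 and det T = 3, so the characteristic polynomial is λ² − (4)λ + (3) with roots 3 and 1.
Eigenvectors give P = [[1, −2], [1, −3]] with P⁻¹ = [[3, −2], [1, −1]], and T = P·diag(3, 1)·P⁻¹.
Then T^4 = P·diag(81, 1)·P⁻¹ = [[81, −2], [81, −3]] · [[3, −2], [1, −1]] = [[241, −160], [240, −159]].

−160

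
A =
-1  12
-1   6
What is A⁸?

[[-18659, 75660], [-6305, 25476]]

tr A = 5 and det A = 6, so the characteristic polynomial is λ² − (5)λ + (6) with roots 3 and 2.
Eigenvectors give P = [[3, -4], [1, -1]] with P⁻¹ = [[-1, 4], [-1, 3]], and A = P·diag(3, 2)·P⁻¹.
Then A⁸ = P·diag(6561, 256)·P⁻¹ = [[19683, -1024], [6561, -256]] · [[-1, 4], [-1, 3]] = [[-18659, 75660], [-6305, 25476]].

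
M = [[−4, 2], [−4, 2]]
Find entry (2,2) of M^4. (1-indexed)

−16

M^2 = [[8, −4], [8, −4]]
M^3 = [[−16, 8], [−16, 8]]
M^4 = [[32, −16], [32, −16]]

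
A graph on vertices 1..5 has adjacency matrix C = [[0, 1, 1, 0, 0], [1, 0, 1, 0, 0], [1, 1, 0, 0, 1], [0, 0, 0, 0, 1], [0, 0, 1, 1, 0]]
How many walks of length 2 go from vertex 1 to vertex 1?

2

The number of length-2 walks from vertex 1 to vertex 1 is entry (1,1) of C², where C is the adjacency matrix.
C² = [[2, 1, 1, 0, 1], [1, 2, 1, 0, 1], [1, 1, 3, 1, 0], [0, 0, 1, 1, 0], [1, 1, 0, 0, 2]]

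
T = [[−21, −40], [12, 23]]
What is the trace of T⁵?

242

tr T = 2 and det T = −3, so the characteristic polynomial is λ² − (2)λ + (−3) with roots −1 and 3.
Eigenvectors give P = [[−2, −5], [1, 3]] with P⁻¹ = [[−3, −5], [1, 2]], and T = P·diag(−1, 3)·P⁻¹.
Then T⁵ = P·diag(−1, 243)·P⁻¹ = [[2, −1215], [−1, 729]] · [[−3, −5], [1, 2]] = [[−1221, −2440], [732, 1463]].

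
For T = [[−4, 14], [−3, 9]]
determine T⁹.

tr T = 5 and det T = 6, so the characteristic polynomial is λ² − (5)λ + (6) with roots 2 and 3.
Eigenvectors give P = [[7, −2], [3, −1]] with P⁻¹ = [[1, −2], [3, −7]], and T = P·diag(2, 3)·P⁻¹.
Then T⁹ = P·diag(512, 19683)·P⁻¹ = [[3584, −39366], [1536, −19683]] · [[1, −2], [3, −7]] = [[−114514, 268394], [−57513, 134709]].

[[−114514, 268394], [−57513, 134709]]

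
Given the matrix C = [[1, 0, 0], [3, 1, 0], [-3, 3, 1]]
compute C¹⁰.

C = I + N where N = [[0, 0, 0], [3, 0, 0], [-3, 3, 0]] is strictly lower-triangular, so N³ = 0.
(I + N)¹⁰ = I + 10·N + 45·N² = [[1, 0, 0], [30, 1, 0], [375, 30, 1]].

[[1, 0, 0], [30, 1, 0], [375, 30, 1]]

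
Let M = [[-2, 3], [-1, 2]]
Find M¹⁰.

M² = I (check: tr M = 0 and det M = -1), so M¹⁰ = I since 10 is even.

[[1, 0], [0, 1]]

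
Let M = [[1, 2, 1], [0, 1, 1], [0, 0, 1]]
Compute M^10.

M = I + N where N = [[0, 2, 1], [0, 0, 1], [0, 0, 0]] is strictly upper-triangular, so N^3 = 0.
(I + N)^10 = I + 10·N + 45·N^2 = [[1, 20, 100], [0, 1, 10], [0, 0, 1]].

[[1, 20, 100], [0, 1, 10], [0, 0, 1]]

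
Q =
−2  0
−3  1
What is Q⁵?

tr Q = −1 and det Q = −2, so the characteristic polynomial is λ² − (−1)λ + (−2) with roots 1 and −2.
Eigenvectors give P = [[0, 1], [−1, 1]] with P⁻¹ = [[1, −1], [1, 0]], and Q = P·diag(1, −2)·P⁻¹.
Then Q⁵ = P·diag(1, −32)·P⁻¹ = [[0, −32], [−1, −32]] · [[1, −1], [1, 0]] = [[−32, 0], [−33, 1]].

[[−32, 0], [−33, 1]]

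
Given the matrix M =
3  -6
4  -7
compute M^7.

[[4371, -6558], [4372, -6559]]

tr M = -4 and det M = 3, so the characteristic polynomial is λ² − (-4)λ + (3) with roots -3 and -1.
Eigenvectors give P = [[1, 3], [1, 2]] with P⁻¹ = [[-2, 3], [1, -1]], and M = P·diag(-3, -1)·P⁻¹.
Then M^7 = P·diag(-2187, -1)·P⁻¹ = [[-2187, -3], [-2187, -2]] · [[-2, 3], [1, -1]] = [[4371, -6558], [4372, -6559]].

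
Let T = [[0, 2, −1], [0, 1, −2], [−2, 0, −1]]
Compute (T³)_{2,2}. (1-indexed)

T² = [[2, 2, −3], [4, 1, 0], [2, −4, 3]]
T³ = [[6, 6, −3], [0, 9, −6], [−6, 0, 3]]

9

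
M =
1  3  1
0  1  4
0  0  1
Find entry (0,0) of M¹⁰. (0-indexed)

1

M = I + N where N = [[0, 3, 1], [0, 0, 4], [0, 0, 0]] is strictly upper-triangular, so N³ = 0.
(I + N)¹⁰ = I + 10·N + 45·N² = [[1, 30, 550], [0, 1, 40], [0, 0, 1]].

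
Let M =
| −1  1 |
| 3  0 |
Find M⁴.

[[19, −7], [−21, 12]]

M² = [[4, −1], [−3, 3]]
M³ = [[−7, 4], [12, −3]]
M⁴ = [[19, −7], [−21, 12]]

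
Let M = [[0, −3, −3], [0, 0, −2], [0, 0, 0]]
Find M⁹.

[[0, 0, 0], [0, 0, 0], [0, 0, 0]]

M is strictly triangular, hence nilpotent: M³ = 0, so M⁹ = 0.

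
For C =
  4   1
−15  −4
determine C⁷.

[[4, 1], [−15, −4]]

C² = I (check: tr C = 0 and det C = −1), so C⁷ = C since 7 is odd.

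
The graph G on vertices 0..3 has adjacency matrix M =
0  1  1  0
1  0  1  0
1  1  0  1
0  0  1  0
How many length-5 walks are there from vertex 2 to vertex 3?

11

The number of length-5 walks from vertex 2 to vertex 3 is entry (2,3) of M^5, where M is the adjacency matrix.
M^2 = [[2, 1, 1, 1], [1, 2, 1, 1], [1, 1, 3, 0], [1, 1, 0, 1]]
M^3 = [[2, 3, 4, 1], [3, 2, 4, 1], [4, 4, 2, 3], [1, 1, 3, 0]]
M^4 = [[7, 6, 6, 4], [6, 7, 6, 4], [6, 6, 11, 2], [4, 4, 2, 3]]
M^5 = [[12, 13, 17, 6], [13, 12, 17, 6], [17, 17, 14, 11], [6, 6, 11, 2]]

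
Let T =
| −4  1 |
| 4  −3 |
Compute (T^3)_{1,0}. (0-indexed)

T^2 = [[20, −7], [−28, 13]]
T^3 = [[−108, 41], [164, −67]]

164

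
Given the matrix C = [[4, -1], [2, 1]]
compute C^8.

[[12866, -6305], [12610, -6049]]

tr C = 5 and det C = 6, so the characteristic polynomial is λ² − (5)λ + (6) with roots 2 and 3.
Eigenvectors give P = [[1, 1], [2, 1]] with P⁻¹ = [[-1, 1], [2, -1]], and C = P·diag(2, 3)·P⁻¹.
Then C^8 = P·diag(256, 6561)·P⁻¹ = [[256, 6561], [512, 6561]] · [[-1, 1], [2, -1]] = [[12866, -6305], [12610, -6049]].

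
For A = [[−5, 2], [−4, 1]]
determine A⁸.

tr A = −4 and det A = 3, so the characteristic polynomial is λ² − (−4)λ + (3) with roots −3 and −1.
Eigenvectors give P = [[1, −1], [1, −2]] with P⁻¹ = [[2, −1], [1, −1]], and A = P·diag(−3, −1)·P⁻¹.
Then A⁸ = P·diag(6561, 1)·P⁻¹ = [[6561, −1], [6561, −2]] · [[2, −1], [1, −1]] = [[13121, −6560], [13120, −6559]].

[[13121, −6560], [13120, −6559]]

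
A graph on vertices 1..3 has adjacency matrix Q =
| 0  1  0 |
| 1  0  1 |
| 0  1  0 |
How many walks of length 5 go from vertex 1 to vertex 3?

0

The number of length-5 walks from vertex 1 to vertex 3 is entry (1,3) of Q⁵, where Q is the adjacency matrix.
Q² = [[1, 0, 1], [0, 2, 0], [1, 0, 1]]
Q³ = [[0, 2, 0], [2, 0, 2], [0, 2, 0]]
Q⁴ = [[2, 0, 2], [0, 4, 0], [2, 0, 2]]
Q⁵ = [[0, 4, 0], [4, 0, 4], [0, 4, 0]]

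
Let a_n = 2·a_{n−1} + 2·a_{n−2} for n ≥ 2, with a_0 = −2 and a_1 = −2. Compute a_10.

With companion matrix A = [[2, 2], [1, 0]], [a_n, a_{n−1}]ᵀ = A·[a_{n−1}, a_{n−2}]ᵀ, so [a_10, a_9]ᵀ = A⁹·[a_1, a_0]ᵀ.
A⁹ = [[6688, 4896], [2448, 1792]], giving [a_10, a_9]ᵀ = [[−23168], [−8480]].

−23168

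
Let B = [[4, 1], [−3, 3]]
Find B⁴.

[[22, 133], [−399, −111]]

B² = [[13, 7], [−21, 6]]
B³ = [[31, 34], [−102, −3]]
B⁴ = [[22, 133], [−399, −111]]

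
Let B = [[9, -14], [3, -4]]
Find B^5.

tr B = 5 and det B = 6, so the characteristic polynomial is λ² − (5)λ + (6) with roots 2 and 3.
Eigenvectors give P = [[-2, -7], [-1, -3]] with P⁻¹ = [[3, -7], [-1, 2]], and B = P·diag(2, 3)·P⁻¹.
Then B^5 = P·diag(32, 243)·P⁻¹ = [[-64, -1701], [-32, -729]] · [[3, -7], [-1, 2]] = [[1509, -2954], [633, -1234]].

[[1509, -2954], [633, -1234]]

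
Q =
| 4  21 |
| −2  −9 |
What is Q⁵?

tr Q = −5 and det Q = 6, so the characteristic polynomial is λ² − (−5)λ + (6) with roots −3 and −2.
Eigenvectors give P = [[−3, 7], [1, −2]] with P⁻¹ = [[2, 7], [1, 3]], and Q = P·diag(−3, −2)·P⁻¹.
Then Q⁵ = P·diag(−243, −32)·P⁻¹ = [[729, −224], [−243, 64]] · [[2, 7], [1, 3]] = [[1234, 4431], [−422, −1509]].

[[1234, 4431], [−422, −1509]]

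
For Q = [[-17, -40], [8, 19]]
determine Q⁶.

[[-2911, -7280], [1456, 3641]]

tr Q = 2 and det Q = -3, so the characteristic polynomial is λ² − (2)λ + (-3) with roots 3 and -1.
Eigenvectors give P = [[2, 5], [-1, -2]] with P⁻¹ = [[-2, -5], [1, 2]], and Q = P·diag(3, -1)·P⁻¹.
Then Q⁶ = P·diag(729, 1)·P⁻¹ = [[1458, 5], [-729, -2]] · [[-2, -5], [1, 2]] = [[-2911, -7280], [1456, 3641]].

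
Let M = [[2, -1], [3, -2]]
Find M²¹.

[[2, -1], [3, -2]]

M² = I (check: tr M = 0 and det M = -1), so M²¹ = M since 21 is odd.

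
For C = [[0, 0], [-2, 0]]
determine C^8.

[[0, 0], [0, 0]]

C is strictly triangular, hence nilpotent: C^2 = 0, so C^8 = 0.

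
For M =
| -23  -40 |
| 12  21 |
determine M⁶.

[[4369, 7280], [-2184, -3639]]

tr M = -2 and det M = -3, so the characteristic polynomial is λ² − (-2)λ + (-3) with roots 1 and -3.
Eigenvectors give P = [[-5, -2], [3, 1]] with P⁻¹ = [[1, 2], [-3, -5]], and M = P·diag(1, -3)·P⁻¹.
Then M⁶ = P·diag(1, 729)·P⁻¹ = [[-5, -1458], [3, 729]] · [[1, 2], [-3, -5]] = [[4369, 7280], [-2184, -3639]].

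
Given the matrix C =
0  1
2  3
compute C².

[[2, 3], [6, 11]]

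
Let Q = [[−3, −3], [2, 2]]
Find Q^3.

[[−3, −3], [2, 2]]

Q^2 = [[3, 3], [−2, −2]]
Q^3 = [[−3, −3], [2, 2]]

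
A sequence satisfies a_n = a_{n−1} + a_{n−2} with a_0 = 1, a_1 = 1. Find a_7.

21

With companion matrix Q = [[1, 1], [1, 0]], [a_n, a_{n−1}]ᵀ = Q·[a_{n−1}, a_{n−2}]ᵀ, so [a_7, a_6]ᵀ = Q⁶·[a_1, a_0]ᵀ.
Q⁶ = [[13, 8], [8, 5]], giving [a_7, a_6]ᵀ = [[21], [13]].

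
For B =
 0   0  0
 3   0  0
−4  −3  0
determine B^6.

[[0, 0, 0], [0, 0, 0], [0, 0, 0]]

B is strictly triangular, hence nilpotent: B^3 = 0, so B^6 = 0.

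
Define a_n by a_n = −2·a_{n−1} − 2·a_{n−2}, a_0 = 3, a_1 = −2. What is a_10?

−32

With companion matrix C = [[−2, −2], [1, 0]], [a_n, a_{n−1}]ᵀ = C·[a_{n−1}, a_{n−2}]ᵀ, so [a_10, a_9]ᵀ = C^9·[a_1, a_0]ᵀ.
C^9 = [[−32, −32], [16, 0]], giving [a_10, a_9]ᵀ = [[−32], [−32]].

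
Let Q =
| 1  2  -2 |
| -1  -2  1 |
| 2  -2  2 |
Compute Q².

[[-5, 2, -4], [3, 0, 2], [8, 4, -2]]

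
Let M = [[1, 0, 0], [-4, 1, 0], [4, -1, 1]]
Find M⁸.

[[1, 0, 0], [-32, 1, 0], [144, -8, 1]]

M = I + N where N = [[0, 0, 0], [-4, 0, 0], [4, -1, 0]] is strictly lower-triangular, so N³ = 0.
(I + N)⁸ = I + 8·N + 28·N² = [[1, 0, 0], [-32, 1, 0], [144, -8, 1]].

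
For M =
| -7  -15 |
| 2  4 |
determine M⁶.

[[379, 945], [-126, -314]]

tr M = -3 and det M = 2, so the characteristic polynomial is λ² − (-3)λ + (2) with roots -1 and -2.
Eigenvectors give P = [[5, -3], [-2, 1]] with P⁻¹ = [[-1, -3], [-2, -5]], and M = P·diag(-1, -2)·P⁻¹.
Then M⁶ = P·diag(1, 64)·P⁻¹ = [[5, -192], [-2, 64]] · [[-1, -3], [-2, -5]] = [[379, 945], [-126, -314]].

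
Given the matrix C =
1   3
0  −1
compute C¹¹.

[[1, 3], [0, −1]]

C² = I (check: tr C = 0 and det C = −1), so C¹¹ = C since 11 is odd.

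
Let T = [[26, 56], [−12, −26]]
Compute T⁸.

[[256, 0], [0, 256]]

tr T = 0 and det T = −4, so the characteristic polynomial is λ² − (0)λ + (−4) with roots −2 and 2.
Eigenvectors give P = [[2, 7], [−1, −3]] with P⁻¹ = [[−3, −7], [1, 2]], and T = P·diag(−2, 2)·P⁻¹.
Then T⁸ = P·diag(256, 256)·P⁻¹ = [[512, 1792], [−256, −768]] · [[−3, −7], [1, 2]] = [[256, 0], [0, 256]].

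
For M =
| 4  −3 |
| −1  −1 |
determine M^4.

M^2 = [[19, −9], [−3, 4]]
M^3 = [[85, −48], [−16, 5]]
M^4 = [[388, −207], [−69, 43]]

[[388, −207], [−69, 43]]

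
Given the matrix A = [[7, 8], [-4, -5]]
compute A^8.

[[13121, 13120], [-6560, -6559]]

tr A = 2 and det A = -3, so the characteristic polynomial is λ² − (2)λ + (-3) with roots -1 and 3.
Eigenvectors give P = [[-1, -2], [1, 1]] with P⁻¹ = [[1, 2], [-1, -1]], and A = P·diag(-1, 3)·P⁻¹.
Then A^8 = P·diag(1, 6561)·P⁻¹ = [[-1, -13122], [1, 6561]] · [[1, 2], [-1, -1]] = [[13121, 13120], [-6560, -6559]].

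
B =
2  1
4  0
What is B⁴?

B² = [[8, 2], [8, 4]]
B³ = [[24, 8], [32, 8]]
B⁴ = [[80, 24], [96, 32]]

[[80, 24], [96, 32]]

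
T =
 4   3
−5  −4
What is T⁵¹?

T² = I (check: tr T = 0 and det T = −1), so T⁵¹ = T since 51 is odd.

[[4, 3], [−5, −4]]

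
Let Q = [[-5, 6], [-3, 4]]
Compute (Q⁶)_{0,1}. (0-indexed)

-126

tr Q = -1 and det Q = -2, so the characteristic polynomial is λ² − (-1)λ + (-2) with roots 1 and -2.
Eigenvectors give P = [[-1, 2], [-1, 1]] with P⁻¹ = [[1, -2], [1, -1]], and Q = P·diag(1, -2)·P⁻¹.
Then Q⁶ = P·diag(1, 64)·P⁻¹ = [[-1, 128], [-1, 64]] · [[1, -2], [1, -1]] = [[127, -126], [63, -62]].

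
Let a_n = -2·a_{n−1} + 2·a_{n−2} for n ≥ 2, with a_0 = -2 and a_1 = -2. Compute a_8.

With companion matrix C = [[-2, 2], [1, 0]], [a_n, a_{n−1}]ᵀ = C·[a_{n−1}, a_{n−2}]ᵀ, so [a_8, a_7]ᵀ = C⁷·[a_1, a_0]ᵀ.
C⁷ = [[-896, 656], [328, -240]], giving [a_8, a_7]ᵀ = [[480], [-176]].

480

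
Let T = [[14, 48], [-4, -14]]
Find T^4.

[[16, 0], [0, 16]]

tr T = 0 and det T = -4, so the characteristic polynomial is λ² − (0)λ + (-4) with roots -2 and 2.
Eigenvectors give P = [[-3, 4], [1, -1]] with P⁻¹ = [[1, 4], [1, 3]], and T = P·diag(-2, 2)·P⁻¹.
Then T^4 = P·diag(16, 16)·P⁻¹ = [[-48, 64], [16, -16]] · [[1, 4], [1, 3]] = [[16, 0], [0, 16]].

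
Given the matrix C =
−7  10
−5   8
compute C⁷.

tr C = 1 and det C = −6, so the characteristic polynomial is λ² − (1)λ + (−6) with roots −2 and 3.
Eigenvectors give P = [[2, −1], [1, −1]] with P⁻¹ = [[1, −1], [1, −2]], and C = P·diag(−2, 3)·P⁻¹.
Then C⁷ = P·diag(−128, 2187)·P⁻¹ = [[−256, −2187], [−128, −2187]] · [[1, −1], [1, −2]] = [[−2443, 4630], [−2315, 4502]].

[[−2443, 4630], [−2315, 4502]]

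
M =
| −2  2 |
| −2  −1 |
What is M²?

[[0, −6], [6, −3]]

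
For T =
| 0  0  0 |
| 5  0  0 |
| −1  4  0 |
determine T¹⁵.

T is strictly triangular, hence nilpotent: T³ = 0, so T¹⁵ = 0.

[[0, 0, 0], [0, 0, 0], [0, 0, 0]]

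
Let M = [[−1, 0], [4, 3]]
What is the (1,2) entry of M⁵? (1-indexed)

0

tr M = 2 and det M = −3, so the characteristic polynomial is λ² − (2)λ + (−3) with roots −1 and 3.
Eigenvectors give P = [[−1, 0], [1, 1]] with P⁻¹ = [[−1, 0], [1, 1]], and M = P·diag(−1, 3)·P⁻¹.
Then M⁵ = P·diag(−1, 243)·P⁻¹ = [[1, 0], [−1, 243]] · [[−1, 0], [1, 1]] = [[−1, 0], [244, 243]].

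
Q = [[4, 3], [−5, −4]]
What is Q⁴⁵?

Q² = I (check: tr Q = 0 and det Q = −1), so Q⁴⁵ = Q since 45 is odd.

[[4, 3], [−5, −4]]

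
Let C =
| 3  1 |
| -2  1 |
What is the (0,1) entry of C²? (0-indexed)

4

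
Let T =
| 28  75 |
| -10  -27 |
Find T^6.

tr T = 1 and det T = -6, so the characteristic polynomial is λ² − (1)λ + (-6) with roots -2 and 3.
Eigenvectors give P = [[-5, -3], [2, 1]] with P⁻¹ = [[1, 3], [-2, -5]], and T = P·diag(-2, 3)·P⁻¹.
Then T^6 = P·diag(64, 729)·P⁻¹ = [[-320, -2187], [128, 729]] · [[1, 3], [-2, -5]] = [[4054, 9975], [-1330, -3261]].

[[4054, 9975], [-1330, -3261]]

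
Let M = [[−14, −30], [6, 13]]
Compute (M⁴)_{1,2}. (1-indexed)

tr M = −1 and det M = −2, so the characteristic polynomial is λ² − (−1)λ + (−2) with roots −2 and 1.
Eigenvectors give P = [[−5, 2], [2, −1]] with P⁻¹ = [[−1, −2], [−2, −5]], and M = P·diag(−2, 1)·P⁻¹.
Then M⁴ = P·diag(16, 1)·P⁻¹ = [[−80, 2], [32, −1]] · [[−1, −2], [−2, −5]] = [[76, 150], [−30, −59]].

150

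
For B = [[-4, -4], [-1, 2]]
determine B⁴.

B² = [[20, 8], [2, 8]]
B³ = [[-88, -64], [-16, 8]]
B⁴ = [[416, 224], [56, 80]]

[[416, 224], [56, 80]]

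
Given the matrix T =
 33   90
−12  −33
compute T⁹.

[[216513, 590490], [−78732, −216513]]

tr T = 0 and det T = −9, so the characteristic polynomial is λ² − (0)λ + (−9) with roots −3 and 3.
Eigenvectors give P = [[5, 3], [−2, −1]] with P⁻¹ = [[−1, −3], [2, 5]], and T = P·diag(−3, 3)·P⁻¹.
Then T⁹ = P·diag(−19683, 19683)·P⁻¹ = [[−98415, 59049], [39366, −19683]] · [[−1, −3], [2, 5]] = [[216513, 590490], [−78732, −216513]].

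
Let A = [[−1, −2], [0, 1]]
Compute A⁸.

[[1, 0], [0, 1]]

A² = I (check: tr A = 0 and det A = −1), so A⁸ = I since 8 is even.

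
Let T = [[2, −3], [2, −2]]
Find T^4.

[[4, 0], [0, 4]]

T^2 = [[−2, 0], [0, −2]]
T^3 = [[−4, 6], [−4, 4]]
T^4 = [[4, 0], [0, 4]]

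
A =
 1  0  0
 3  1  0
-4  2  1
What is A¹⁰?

A = I + N where N = [[0, 0, 0], [3, 0, 0], [-4, 2, 0]] is strictly lower-triangular, so N³ = 0.
(I + N)¹⁰ = I + 10·N + 45·N² = [[1, 0, 0], [30, 1, 0], [230, 20, 1]].

[[1, 0, 0], [30, 1, 0], [230, 20, 1]]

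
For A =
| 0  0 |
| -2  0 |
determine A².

A is strictly triangular, hence nilpotent: A² = 0, so A² = 0.

[[0, 0], [0, 0]]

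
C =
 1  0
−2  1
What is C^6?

[[1, 0], [−12, 1]]

C = I + N where N = [[0, 0], [−2, 0]] is strictly lower-triangular, so N^2 = 0.
(I + N)^6 = I + 6·N = [[1, 0], [−12, 1]].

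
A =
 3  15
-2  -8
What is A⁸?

tr A = -5 and det A = 6, so the characteristic polynomial is λ² − (-5)λ + (6) with roots -2 and -3.
Eigenvectors give P = [[-3, 5], [1, -2]] with P⁻¹ = [[-2, -5], [-1, -3]], and A = P·diag(-2, -3)·P⁻¹.
Then A⁸ = P·diag(256, 6561)·P⁻¹ = [[-768, 32805], [256, -13122]] · [[-2, -5], [-1, -3]] = [[-31269, -94575], [12610, 38086]].

[[-31269, -94575], [12610, 38086]]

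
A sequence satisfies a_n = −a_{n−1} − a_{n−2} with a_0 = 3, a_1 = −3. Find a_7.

−3

With companion matrix T = [[−1, −1], [1, 0]], [a_n, a_{n−1}]ᵀ = T·[a_{n−1}, a_{n−2}]ᵀ, so [a_7, a_6]ᵀ = T^6·[a_1, a_0]ᵀ.
T^6 = [[1, 0], [0, 1]], giving [a_7, a_6]ᵀ = [[−3], [3]].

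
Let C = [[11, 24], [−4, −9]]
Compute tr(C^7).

2186

tr C = 2 and det C = −3, so the characteristic polynomial is λ² − (2)λ + (−3) with roots −1 and 3.
Eigenvectors give P = [[−2, 3], [1, −1]] with P⁻¹ = [[1, 3], [1, 2]], and C = P·diag(−1, 3)·P⁻¹.
Then C^7 = P·diag(−1, 2187)·P⁻¹ = [[2, 6561], [−1, −2187]] · [[1, 3], [1, 2]] = [[6563, 13128], [−2188, −4377]].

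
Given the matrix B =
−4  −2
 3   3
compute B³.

[[−34, −14], [21, 15]]

B² = [[10, 2], [−3, 3]]
B³ = [[−34, −14], [21, 15]]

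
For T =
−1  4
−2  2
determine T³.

T² = [[−7, 4], [−2, −4]]
T³ = [[−1, −20], [10, −16]]

[[−1, −20], [10, −16]]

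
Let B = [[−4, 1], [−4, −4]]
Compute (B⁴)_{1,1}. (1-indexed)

B² = [[12, −8], [32, 12]]
B³ = [[−16, 44], [−176, −16]]
B⁴ = [[−112, −192], [768, −112]]

−112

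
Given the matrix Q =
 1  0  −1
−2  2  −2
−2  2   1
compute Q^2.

[[3, −2, −2], [−2, 0, −4], [−8, 6, −1]]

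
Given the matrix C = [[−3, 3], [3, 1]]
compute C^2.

[[18, −6], [−6, 10]]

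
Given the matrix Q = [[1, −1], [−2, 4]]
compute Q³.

Q² = [[3, −5], [−10, 18]]
Q³ = [[13, −23], [−46, 82]]

[[13, −23], [−46, 82]]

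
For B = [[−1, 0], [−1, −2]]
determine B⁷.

tr B = −3 and det B = 2, so the characteristic polynomial is λ² − (−3)λ + (2) with roots −1 and −2.
Eigenvectors give P = [[1, 0], [−1, −1]] with P⁻¹ = [[1, 0], [−1, −1]], and B = P·diag(−1, −2)·P⁻¹.
Then B⁷ = P·diag(−1, −128)·P⁻¹ = [[−1, 0], [1, 128]] · [[1, 0], [−1, −1]] = [[−1, 0], [−127, −128]].

[[−1, 0], [−127, −128]]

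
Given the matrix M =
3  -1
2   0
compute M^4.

tr M = 3 and det M = 2, so the characteristic polynomial is λ² − (3)λ + (2) with roots 1 and 2.
Eigenvectors give P = [[1, -1], [2, -1]] with P⁻¹ = [[-1, 1], [-2, 1]], and M = P·diag(1, 2)·P⁻¹.
Then M^4 = P·diag(1, 16)·P⁻¹ = [[1, -16], [2, -16]] · [[-1, 1], [-2, 1]] = [[31, -15], [30, -14]].

[[31, -15], [30, -14]]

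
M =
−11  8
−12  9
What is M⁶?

[[2185, −1456], [2184, −1455]]

tr M = −2 and det M = −3, so the characteristic polynomial is λ² − (−2)λ + (−3) with roots 1 and −3.
Eigenvectors give P = [[−2, 1], [−3, 1]] with P⁻¹ = [[1, −1], [3, −2]], and M = P·diag(1, −3)·P⁻¹.
Then M⁶ = P·diag(1, 729)·P⁻¹ = [[−2, 729], [−3, 729]] · [[1, −1], [3, −2]] = [[2185, −1456], [2184, −1455]].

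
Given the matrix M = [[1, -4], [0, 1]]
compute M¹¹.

[[1, -44], [0, 1]]

M = I + N where N = [[0, -4], [0, 0]] is strictly upper-triangular, so N² = 0.
(I + N)¹¹ = I + 11·N = [[1, -44], [0, 1]].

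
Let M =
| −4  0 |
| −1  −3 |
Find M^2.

[[16, 0], [7, 9]]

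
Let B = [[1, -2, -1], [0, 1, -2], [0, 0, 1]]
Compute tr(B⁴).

3

B = I + N where N = [[0, -2, -1], [0, 0, -2], [0, 0, 0]] is strictly upper-triangular, so N³ = 0.
(I + N)⁴ = I + 4·N + 6·N² = [[1, -8, 20], [0, 1, -8], [0, 0, 1]].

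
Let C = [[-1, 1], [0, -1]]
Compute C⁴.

C² = [[1, -2], [0, 1]]
C³ = [[-1, 3], [0, -1]]
C⁴ = [[1, -4], [0, 1]]

[[1, -4], [0, 1]]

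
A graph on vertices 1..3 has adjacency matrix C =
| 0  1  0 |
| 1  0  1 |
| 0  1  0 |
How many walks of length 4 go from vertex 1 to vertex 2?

0

The number of length-4 walks from vertex 1 to vertex 2 is entry (1,2) of C⁴, where C is the adjacency matrix.
C² = [[1, 0, 1], [0, 2, 0], [1, 0, 1]]
C³ = [[0, 2, 0], [2, 0, 2], [0, 2, 0]]
C⁴ = [[2, 0, 2], [0, 4, 0], [2, 0, 2]]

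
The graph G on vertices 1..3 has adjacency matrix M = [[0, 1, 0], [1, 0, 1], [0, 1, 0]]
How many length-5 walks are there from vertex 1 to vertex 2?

The number of length-5 walks from vertex 1 to vertex 2 is entry (1,2) of M⁵, where M is the adjacency matrix.
M² = [[1, 0, 1], [0, 2, 0], [1, 0, 1]]
M³ = [[0, 2, 0], [2, 0, 2], [0, 2, 0]]
M⁴ = [[2, 0, 2], [0, 4, 0], [2, 0, 2]]
M⁵ = [[0, 4, 0], [4, 0, 4], [0, 4, 0]]

4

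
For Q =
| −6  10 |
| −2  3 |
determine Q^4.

tr Q = −3 and det Q = 2, so the characteristic polynomial is λ² − (−3)λ + (2) with roots −2 and −1.
Eigenvectors give P = [[5, 2], [2, 1]] with P⁻¹ = [[1, −2], [−2, 5]], and Q = P·diag(−2, −1)·P⁻¹.
Then Q^4 = P·diag(16, 1)·P⁻¹ = [[80, 2], [32, 1]] · [[1, −2], [−2, 5]] = [[76, −150], [30, −59]].

[[76, −150], [30, −59]]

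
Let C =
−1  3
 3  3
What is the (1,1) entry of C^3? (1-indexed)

C^2 = [[10, 6], [6, 18]]
C^3 = [[8, 48], [48, 72]]

8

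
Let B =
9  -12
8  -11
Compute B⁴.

tr B = -2 and det B = -3, so the characteristic polynomial is λ² − (-2)λ + (-3) with roots -3 and 1.
Eigenvectors give P = [[1, 3], [1, 2]] with P⁻¹ = [[-2, 3], [1, -1]], and B = P·diag(-3, 1)·P⁻¹.
Then B⁴ = P·diag(81, 1)·P⁻¹ = [[81, 3], [81, 2]] · [[-2, 3], [1, -1]] = [[-159, 240], [-160, 241]].

[[-159, 240], [-160, 241]]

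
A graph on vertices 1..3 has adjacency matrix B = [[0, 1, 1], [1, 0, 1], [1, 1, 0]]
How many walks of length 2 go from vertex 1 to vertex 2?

The number of length-2 walks from vertex 1 to vertex 2 is entry (1,2) of B^2, where B is the adjacency matrix.
B^2 = [[2, 1, 1], [1, 2, 1], [1, 1, 2]]

1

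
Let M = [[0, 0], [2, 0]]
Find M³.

[[0, 0], [0, 0]]

M is strictly triangular, hence nilpotent: M² = 0, so M³ = 0.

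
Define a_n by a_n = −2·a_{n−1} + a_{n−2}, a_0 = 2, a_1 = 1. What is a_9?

With companion matrix T = [[−2, 1], [1, 0]], [a_n, a_{n−1}]ᵀ = T·[a_{n−1}, a_{n−2}]ᵀ, so [a_9, a_8]ᵀ = T⁸·[a_1, a_0]ᵀ.
T⁸ = [[985, −408], [−408, 169]], giving [a_9, a_8]ᵀ = [[169], [−70]].

169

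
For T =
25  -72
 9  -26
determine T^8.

[[-2039, 6120], [-765, 2296]]

tr T = -1 and det T = -2, so the characteristic polynomial is λ² − (-1)λ + (-2) with roots 1 and -2.
Eigenvectors give P = [[3, 8], [1, 3]] with P⁻¹ = [[3, -8], [-1, 3]], and T = P·diag(1, -2)·P⁻¹.
Then T^8 = P·diag(1, 256)·P⁻¹ = [[3, 2048], [1, 768]] · [[3, -8], [-1, 3]] = [[-2039, 6120], [-765, 2296]].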